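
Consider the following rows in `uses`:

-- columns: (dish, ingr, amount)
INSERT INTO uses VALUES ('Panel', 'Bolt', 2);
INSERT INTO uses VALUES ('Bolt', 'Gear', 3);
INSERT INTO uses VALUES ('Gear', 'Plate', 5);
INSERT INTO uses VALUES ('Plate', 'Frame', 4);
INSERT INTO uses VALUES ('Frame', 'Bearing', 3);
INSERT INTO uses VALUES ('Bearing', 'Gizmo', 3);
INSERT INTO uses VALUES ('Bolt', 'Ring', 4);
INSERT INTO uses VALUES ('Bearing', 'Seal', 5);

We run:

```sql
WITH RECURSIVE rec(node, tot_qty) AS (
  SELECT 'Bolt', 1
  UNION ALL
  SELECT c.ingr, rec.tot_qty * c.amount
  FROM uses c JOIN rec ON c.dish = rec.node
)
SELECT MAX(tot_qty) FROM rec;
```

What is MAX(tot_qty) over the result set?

900

Base: (Bolt, tot_qty=1).
Iteration 1: components of {Bolt} -> Gear = 1*3 = 3, Ring = 1*4 = 4.
Iteration 2: components of {Gear,Ring} -> Plate = 3*5 = 15.
Iteration 3: components of {Plate} -> Frame = 15*4 = 60.
Iteration 4: components of {Frame} -> Bearing = 60*3 = 180.
Iteration 5: components of {Bearing} -> Gizmo = 180*3 = 540, Seal = 180*5 = 900.
Iteration 6: no further components; recursion stops.
tot_qty values: 1, 3, 4, 15, 60, 180, 540, 900; the maximum is 900.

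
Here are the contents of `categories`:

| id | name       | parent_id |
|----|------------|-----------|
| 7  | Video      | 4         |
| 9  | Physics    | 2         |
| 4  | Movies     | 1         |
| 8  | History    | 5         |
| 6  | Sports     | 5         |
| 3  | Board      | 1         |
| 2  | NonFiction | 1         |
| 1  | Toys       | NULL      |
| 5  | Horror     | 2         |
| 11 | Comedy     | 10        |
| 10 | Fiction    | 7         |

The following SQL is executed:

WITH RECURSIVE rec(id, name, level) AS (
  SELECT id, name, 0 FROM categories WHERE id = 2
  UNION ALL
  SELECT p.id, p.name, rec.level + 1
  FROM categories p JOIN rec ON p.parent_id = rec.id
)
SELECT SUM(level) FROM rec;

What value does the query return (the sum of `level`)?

6

Base: id=2 (NonFiction) at level 0.
Iteration 1: rows with parent_id in {2} -> Horror (id 5, level 1), Physics (id 9, level 1).
Iteration 2: rows with parent_id in {5,9} -> Sports (id 6, level 2), History (id 8, level 2).
Iteration 3: no rows with parent_id in {6,8}; recursion stops.
SUM(level) = 0 + 1 + 1 + 2 + 2 = 6.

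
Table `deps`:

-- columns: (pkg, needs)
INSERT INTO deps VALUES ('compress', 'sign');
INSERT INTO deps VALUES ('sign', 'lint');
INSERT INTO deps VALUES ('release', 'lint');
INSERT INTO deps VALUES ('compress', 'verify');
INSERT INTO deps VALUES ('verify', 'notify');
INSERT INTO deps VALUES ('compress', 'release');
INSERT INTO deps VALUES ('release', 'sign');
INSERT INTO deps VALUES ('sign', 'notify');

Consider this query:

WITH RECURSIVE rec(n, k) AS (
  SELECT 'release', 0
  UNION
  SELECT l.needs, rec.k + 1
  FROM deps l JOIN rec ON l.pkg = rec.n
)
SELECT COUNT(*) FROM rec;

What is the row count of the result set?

5

Base: (release, k=0).
Iteration 1: edges from {release} -> (lint, k=1), (sign, k=1).
Iteration 2: edges from {lint,sign} -> (lint, k=2), (notify, k=2).
Iteration 3: no outgoing edges from {lint,notify}; recursion stops.
Total rows emitted: 5.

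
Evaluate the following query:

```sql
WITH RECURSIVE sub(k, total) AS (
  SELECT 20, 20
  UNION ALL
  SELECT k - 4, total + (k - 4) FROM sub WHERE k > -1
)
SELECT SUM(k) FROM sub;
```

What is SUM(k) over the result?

Base: k=20, total=20.
Iteration 1: 20 > -1 holds -> k = 20 - 4 = 16, total = 20 + 16 = 36.
Iteration 2: 16 > -1 holds -> k = 16 - 4 = 12, total = 36 + 12 = 48.
Iteration 3: 12 > -1 holds -> k = 12 - 4 = 8, total = 48 + 8 = 56.
Iteration 4: 8 > -1 holds -> k = 8 - 4 = 4, total = 56 + 4 = 60.
Iteration 5: 4 > -1 holds -> k = 4 - 4 = 0, total = 60 + 0 = 60.
Iteration 6: 0 > -1 holds -> k = 0 - 4 = -4, total = 60 + -4 = 56.
Iteration 7: -4 > -1 fails; recursion stops.
SUM(k) = 20 + 16 + 12 + 8 + 4 + 0 + -4 = 56.

56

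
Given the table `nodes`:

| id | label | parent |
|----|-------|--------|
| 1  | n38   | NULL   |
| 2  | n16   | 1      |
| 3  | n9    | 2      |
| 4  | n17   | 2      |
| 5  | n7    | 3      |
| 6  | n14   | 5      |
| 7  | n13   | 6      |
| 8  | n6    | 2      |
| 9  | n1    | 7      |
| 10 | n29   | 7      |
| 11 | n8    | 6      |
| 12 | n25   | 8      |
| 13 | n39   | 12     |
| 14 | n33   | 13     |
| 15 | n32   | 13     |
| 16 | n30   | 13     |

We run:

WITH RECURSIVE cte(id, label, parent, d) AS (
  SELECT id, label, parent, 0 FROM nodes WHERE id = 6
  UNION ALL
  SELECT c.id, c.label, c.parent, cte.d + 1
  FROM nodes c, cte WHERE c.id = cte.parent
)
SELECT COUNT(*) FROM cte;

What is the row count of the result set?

5

Base: id=6 (n14), parent=5, d 0.
Iteration 1: join on id=5 -> n7 (id 5, parent=3, d 1).
Iteration 2: join on id=3 -> n9 (id 3, parent=2, d 2).
Iteration 3: join on id=2 -> n16 (id 2, parent=1, d 3).
Iteration 4: join on id=1 -> n38 (id 1, parent=NULL, d 4).
Iteration 5: parent is NULL; no match; recursion stops.
Total rows emitted: 5.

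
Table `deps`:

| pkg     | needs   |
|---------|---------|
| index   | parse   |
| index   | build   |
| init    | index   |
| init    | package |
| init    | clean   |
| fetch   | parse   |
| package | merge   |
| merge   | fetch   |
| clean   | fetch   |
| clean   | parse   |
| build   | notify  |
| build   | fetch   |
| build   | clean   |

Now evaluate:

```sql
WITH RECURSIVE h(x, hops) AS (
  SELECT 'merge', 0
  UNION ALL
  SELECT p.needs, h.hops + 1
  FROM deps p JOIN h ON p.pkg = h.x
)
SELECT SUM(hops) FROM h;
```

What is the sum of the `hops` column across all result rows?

Base: (merge, hops=0).
Iteration 1: edges from {merge} -> (fetch, hops=1).
Iteration 2: edges from {fetch} -> (parse, hops=2).
Iteration 3: no outgoing edges from {parse}; recursion stops.
SUM(hops) = 0 + 1 + 2 = 3.

3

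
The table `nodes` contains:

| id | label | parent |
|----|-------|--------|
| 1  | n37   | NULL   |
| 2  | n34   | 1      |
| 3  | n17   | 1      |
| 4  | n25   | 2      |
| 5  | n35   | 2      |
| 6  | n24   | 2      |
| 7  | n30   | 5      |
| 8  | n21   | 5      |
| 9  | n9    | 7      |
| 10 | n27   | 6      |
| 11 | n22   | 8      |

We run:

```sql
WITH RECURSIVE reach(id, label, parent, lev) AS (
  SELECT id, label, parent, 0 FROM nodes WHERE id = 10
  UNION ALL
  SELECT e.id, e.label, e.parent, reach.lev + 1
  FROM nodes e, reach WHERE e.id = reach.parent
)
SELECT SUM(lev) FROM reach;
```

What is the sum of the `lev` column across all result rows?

6

Base: id=10 (n27), parent=6, lev 0.
Iteration 1: join on id=6 -> n24 (id 6, parent=2, lev 1).
Iteration 2: join on id=2 -> n34 (id 2, parent=1, lev 2).
Iteration 3: join on id=1 -> n37 (id 1, parent=NULL, lev 3).
Iteration 4: parent is NULL; no match; recursion stops.
SUM(lev) = 0 + 1 + 2 + 3 = 6.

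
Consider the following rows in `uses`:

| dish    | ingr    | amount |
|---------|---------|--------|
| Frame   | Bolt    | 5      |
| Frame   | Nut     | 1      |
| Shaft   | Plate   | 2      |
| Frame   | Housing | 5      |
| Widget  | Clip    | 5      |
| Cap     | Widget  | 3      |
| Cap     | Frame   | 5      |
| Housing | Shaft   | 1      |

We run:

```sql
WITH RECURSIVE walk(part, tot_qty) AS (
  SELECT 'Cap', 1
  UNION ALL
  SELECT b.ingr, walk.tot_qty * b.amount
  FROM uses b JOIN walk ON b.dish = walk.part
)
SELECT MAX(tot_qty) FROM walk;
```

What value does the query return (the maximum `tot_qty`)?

Base: (Cap, tot_qty=1).
Iteration 1: components of {Cap} -> Frame = 1*5 = 5, Widget = 1*3 = 3.
Iteration 2: components of {Frame,Widget} -> Bolt = 5*5 = 25, Clip = 3*5 = 15, Housing = 5*5 = 25, Nut = 5*1 = 5.
Iteration 3: components of {Bolt,Clip,Housing,Nut} -> Shaft = 25*1 = 25.
Iteration 4: components of {Shaft} -> Plate = 25*2 = 50.
Iteration 5: no further components; recursion stops.
tot_qty values: 1, 5, 3, 5, 25, 25, 15, 25, 50; the maximum is 50.

50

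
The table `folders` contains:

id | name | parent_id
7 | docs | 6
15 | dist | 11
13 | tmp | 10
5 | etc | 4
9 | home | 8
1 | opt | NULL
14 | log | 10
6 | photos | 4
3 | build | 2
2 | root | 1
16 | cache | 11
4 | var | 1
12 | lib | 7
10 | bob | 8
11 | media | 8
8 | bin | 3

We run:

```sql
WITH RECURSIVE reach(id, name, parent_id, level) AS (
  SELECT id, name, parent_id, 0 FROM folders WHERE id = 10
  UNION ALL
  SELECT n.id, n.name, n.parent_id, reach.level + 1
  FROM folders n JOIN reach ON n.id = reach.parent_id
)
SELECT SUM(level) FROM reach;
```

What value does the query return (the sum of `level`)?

10

Base: id=10 (bob), parent_id=8, level 0.
Iteration 1: join on id=8 -> bin (id 8, parent_id=3, level 1).
Iteration 2: join on id=3 -> build (id 3, parent_id=2, level 2).
Iteration 3: join on id=2 -> root (id 2, parent_id=1, level 3).
Iteration 4: join on id=1 -> opt (id 1, parent_id=NULL, level 4).
Iteration 5: parent_id is NULL; no match; recursion stops.
SUM(level) = 0 + 1 + 2 + 3 + 4 = 10.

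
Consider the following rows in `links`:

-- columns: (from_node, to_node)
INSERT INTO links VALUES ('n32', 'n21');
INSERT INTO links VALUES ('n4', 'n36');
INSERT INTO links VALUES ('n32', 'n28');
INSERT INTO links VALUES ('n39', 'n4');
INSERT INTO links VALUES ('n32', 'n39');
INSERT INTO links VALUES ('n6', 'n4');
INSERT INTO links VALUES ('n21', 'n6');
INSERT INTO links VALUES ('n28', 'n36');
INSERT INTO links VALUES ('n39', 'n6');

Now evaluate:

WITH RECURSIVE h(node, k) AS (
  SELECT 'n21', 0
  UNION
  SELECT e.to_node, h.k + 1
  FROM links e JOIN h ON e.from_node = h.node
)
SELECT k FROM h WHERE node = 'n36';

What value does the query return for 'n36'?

3

Base: (n21, k=0).
Iteration 1: edges from {n21} -> (n6, k=1).
Iteration 2: edges from {n6} -> (n4, k=2).
Iteration 3: edges from {n4} -> (n36, k=3).
Iteration 4: no outgoing edges from {n36}; recursion stops.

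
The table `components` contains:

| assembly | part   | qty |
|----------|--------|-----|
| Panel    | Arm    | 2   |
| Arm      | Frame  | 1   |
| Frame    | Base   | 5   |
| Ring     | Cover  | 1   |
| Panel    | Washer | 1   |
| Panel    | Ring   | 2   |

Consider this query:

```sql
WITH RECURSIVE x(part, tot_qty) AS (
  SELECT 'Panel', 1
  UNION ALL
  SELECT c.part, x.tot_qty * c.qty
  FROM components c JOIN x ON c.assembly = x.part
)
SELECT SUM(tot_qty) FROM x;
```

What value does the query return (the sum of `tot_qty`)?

20

Base: (Panel, tot_qty=1).
Iteration 1: components of {Panel} -> Arm = 1*2 = 2, Ring = 1*2 = 2, Washer = 1*1 = 1.
Iteration 2: components of {Arm,Ring,Washer} -> Cover = 2*1 = 2, Frame = 2*1 = 2.
Iteration 3: components of {Cover,Frame} -> Base = 2*5 = 10.
Iteration 4: no further components; recursion stops.
SUM(tot_qty) = 1 + 2 + 2 + 1 + 2 + 2 + 10 = 20.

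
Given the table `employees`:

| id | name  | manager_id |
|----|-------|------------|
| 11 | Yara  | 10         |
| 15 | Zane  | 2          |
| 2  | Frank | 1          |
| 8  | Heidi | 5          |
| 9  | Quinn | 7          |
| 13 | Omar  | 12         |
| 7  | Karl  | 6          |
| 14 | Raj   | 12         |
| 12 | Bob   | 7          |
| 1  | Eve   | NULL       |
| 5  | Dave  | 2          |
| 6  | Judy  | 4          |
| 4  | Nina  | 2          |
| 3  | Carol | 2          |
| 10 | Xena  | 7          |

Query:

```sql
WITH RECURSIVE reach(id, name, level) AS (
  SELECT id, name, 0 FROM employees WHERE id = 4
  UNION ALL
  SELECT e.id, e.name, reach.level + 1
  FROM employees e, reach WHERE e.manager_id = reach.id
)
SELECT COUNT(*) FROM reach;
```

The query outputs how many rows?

9

Base: id=4 (Nina) at level 0.
Iteration 1: rows with manager_id in {4} -> Judy (id 6, level 1).
Iteration 2: rows with manager_id in {6} -> Karl (id 7, level 2).
Iteration 3: rows with manager_id in {7} -> Quinn (id 9, level 3), Xena (id 10, level 3), Bob (id 12, level 3).
Iteration 4: rows with manager_id in {9,10,12} -> Yara (id 11, level 4), Omar (id 13, level 4), Raj (id 14, level 4).
Iteration 5: no rows with manager_id in {11,13,14}; recursion stops.
Total rows emitted: 9.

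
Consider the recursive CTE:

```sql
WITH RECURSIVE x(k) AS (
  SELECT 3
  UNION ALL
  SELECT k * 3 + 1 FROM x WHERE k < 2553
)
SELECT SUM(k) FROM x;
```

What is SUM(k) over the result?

Base: k=3.
Iteration 1: 3 < 2553 holds -> k = 3 * 3 + 1 = 10.
Iteration 2: 10 < 2553 holds -> k = 10 * 3 + 1 = 31.
Iteration 3: 31 < 2553 holds -> k = 31 * 3 + 1 = 94.
Iteration 4: 94 < 2553 holds -> k = 94 * 3 + 1 = 283.
Iteration 5: 283 < 2553 holds -> k = 283 * 3 + 1 = 850.
Iteration 6: 850 < 2553 holds -> k = 850 * 3 + 1 = 2551.
Iteration 7: 2551 < 2553 holds -> k = 2551 * 3 + 1 = 7654.
Iteration 8: 7654 < 2553 fails; recursion stops.
SUM(k) = 3 + 10 + 31 + 94 + 283 + 850 + 2551 + 7654 = 11476.

11476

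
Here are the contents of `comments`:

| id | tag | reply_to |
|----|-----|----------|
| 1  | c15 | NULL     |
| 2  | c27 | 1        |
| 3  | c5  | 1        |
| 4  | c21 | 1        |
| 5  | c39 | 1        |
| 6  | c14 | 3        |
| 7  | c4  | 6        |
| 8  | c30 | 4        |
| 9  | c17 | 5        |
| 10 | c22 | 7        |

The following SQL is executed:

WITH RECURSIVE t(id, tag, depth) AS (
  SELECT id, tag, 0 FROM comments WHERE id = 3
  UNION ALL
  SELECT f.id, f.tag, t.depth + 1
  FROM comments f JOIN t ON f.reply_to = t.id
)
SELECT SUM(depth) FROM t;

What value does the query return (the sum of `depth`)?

6

Base: id=3 (c5) at depth 0.
Iteration 1: rows with reply_to in {3} -> c14 (id 6, depth 1).
Iteration 2: rows with reply_to in {6} -> c4 (id 7, depth 2).
Iteration 3: rows with reply_to in {7} -> c22 (id 10, depth 3).
Iteration 4: no rows with reply_to in {10}; recursion stops.
SUM(depth) = 0 + 1 + 2 + 3 = 6.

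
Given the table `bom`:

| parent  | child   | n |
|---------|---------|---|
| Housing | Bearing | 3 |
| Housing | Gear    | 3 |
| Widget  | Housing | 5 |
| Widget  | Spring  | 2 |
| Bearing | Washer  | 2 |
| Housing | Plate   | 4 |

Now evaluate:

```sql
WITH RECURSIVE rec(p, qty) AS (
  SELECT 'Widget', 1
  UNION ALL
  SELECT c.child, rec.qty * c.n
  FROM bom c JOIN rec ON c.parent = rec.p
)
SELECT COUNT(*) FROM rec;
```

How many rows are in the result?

Base: (Widget, qty=1).
Iteration 1: components of {Widget} -> Housing = 1*5 = 5, Spring = 1*2 = 2.
Iteration 2: components of {Housing,Spring} -> Bearing = 5*3 = 15, Gear = 5*3 = 15, Plate = 5*4 = 20.
Iteration 3: components of {Bearing,Gear,Plate} -> Washer = 15*2 = 30.
Iteration 4: no further components; recursion stops.
Total rows emitted: 7.

7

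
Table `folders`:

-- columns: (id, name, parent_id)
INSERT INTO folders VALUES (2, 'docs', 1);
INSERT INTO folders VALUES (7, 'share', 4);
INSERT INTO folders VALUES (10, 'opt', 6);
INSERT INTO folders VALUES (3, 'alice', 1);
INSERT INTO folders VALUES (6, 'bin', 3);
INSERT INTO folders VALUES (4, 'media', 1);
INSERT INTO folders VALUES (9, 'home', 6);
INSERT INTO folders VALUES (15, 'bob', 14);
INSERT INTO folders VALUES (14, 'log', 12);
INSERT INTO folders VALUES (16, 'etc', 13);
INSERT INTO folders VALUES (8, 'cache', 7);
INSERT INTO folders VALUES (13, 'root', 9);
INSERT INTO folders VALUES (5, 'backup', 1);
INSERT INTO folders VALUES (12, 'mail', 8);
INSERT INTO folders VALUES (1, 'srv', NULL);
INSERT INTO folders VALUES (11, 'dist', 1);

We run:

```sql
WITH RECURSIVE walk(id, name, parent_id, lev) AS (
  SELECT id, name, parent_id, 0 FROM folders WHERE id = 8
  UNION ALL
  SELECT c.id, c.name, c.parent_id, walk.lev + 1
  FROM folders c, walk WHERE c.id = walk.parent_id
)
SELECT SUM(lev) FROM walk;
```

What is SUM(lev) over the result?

6

Base: id=8 (cache), parent_id=7, lev 0.
Iteration 1: join on id=7 -> share (id 7, parent_id=4, lev 1).
Iteration 2: join on id=4 -> media (id 4, parent_id=1, lev 2).
Iteration 3: join on id=1 -> srv (id 1, parent_id=NULL, lev 3).
Iteration 4: parent_id is NULL; no match; recursion stops.
SUM(lev) = 0 + 1 + 2 + 3 = 6.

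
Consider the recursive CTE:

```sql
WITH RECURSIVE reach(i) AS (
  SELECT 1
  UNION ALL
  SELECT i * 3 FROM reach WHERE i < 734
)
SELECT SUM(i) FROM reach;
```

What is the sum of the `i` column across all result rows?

3280

Base: i=1.
Iteration 1: 1 < 734 holds -> i = 1 * 3 = 3.
Iteration 2: 3 < 734 holds -> i = 3 * 3 = 9.
Iteration 3: 9 < 734 holds -> i = 9 * 3 = 27.
Iteration 4: 27 < 734 holds -> i = 27 * 3 = 81.
Iteration 5: 81 < 734 holds -> i = 81 * 3 = 243.
Iteration 6: 243 < 734 holds -> i = 243 * 3 = 729.
Iteration 7: 729 < 734 holds -> i = 729 * 3 = 2187.
Iteration 8: 2187 < 734 fails; recursion stops.
SUM(i) = 1 + 3 + 9 + 27 + 81 + 243 + 729 + 2187 = 3280.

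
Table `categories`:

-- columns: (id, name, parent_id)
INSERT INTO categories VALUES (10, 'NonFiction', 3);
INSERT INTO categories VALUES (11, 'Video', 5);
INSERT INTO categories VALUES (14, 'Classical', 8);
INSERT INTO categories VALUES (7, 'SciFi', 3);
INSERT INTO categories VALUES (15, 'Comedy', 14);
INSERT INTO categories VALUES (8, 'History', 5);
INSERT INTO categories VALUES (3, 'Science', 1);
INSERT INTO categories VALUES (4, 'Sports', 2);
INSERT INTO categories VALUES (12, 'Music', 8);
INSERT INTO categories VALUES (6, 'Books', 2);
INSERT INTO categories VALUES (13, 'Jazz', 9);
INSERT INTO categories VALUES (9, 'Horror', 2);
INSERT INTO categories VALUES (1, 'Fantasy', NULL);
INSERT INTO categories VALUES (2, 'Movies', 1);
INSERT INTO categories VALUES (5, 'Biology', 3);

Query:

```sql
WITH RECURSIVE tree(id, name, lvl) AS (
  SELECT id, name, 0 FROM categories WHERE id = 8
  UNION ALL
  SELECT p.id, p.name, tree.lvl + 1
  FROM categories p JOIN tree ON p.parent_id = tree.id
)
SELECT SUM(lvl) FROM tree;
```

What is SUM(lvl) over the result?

4

Base: id=8 (History) at lvl 0.
Iteration 1: rows with parent_id in {8} -> Music (id 12, lvl 1), Classical (id 14, lvl 1).
Iteration 2: rows with parent_id in {12,14} -> Comedy (id 15, lvl 2).
Iteration 3: no rows with parent_id in {15}; recursion stops.
SUM(lvl) = 0 + 1 + 1 + 2 = 4.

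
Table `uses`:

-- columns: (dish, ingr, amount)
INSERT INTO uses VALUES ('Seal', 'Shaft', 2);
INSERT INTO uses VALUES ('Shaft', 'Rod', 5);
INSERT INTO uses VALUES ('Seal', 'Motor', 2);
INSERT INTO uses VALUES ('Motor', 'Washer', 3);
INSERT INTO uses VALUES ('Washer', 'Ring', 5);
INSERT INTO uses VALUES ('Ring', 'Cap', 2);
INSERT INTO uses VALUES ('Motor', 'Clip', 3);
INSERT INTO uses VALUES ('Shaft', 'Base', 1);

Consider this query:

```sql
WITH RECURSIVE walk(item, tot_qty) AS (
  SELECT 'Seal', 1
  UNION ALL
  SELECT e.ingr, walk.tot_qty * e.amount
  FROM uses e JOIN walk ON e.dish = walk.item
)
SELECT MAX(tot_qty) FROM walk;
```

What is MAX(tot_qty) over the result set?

Base: (Seal, tot_qty=1).
Iteration 1: components of {Seal} -> Motor = 1*2 = 2, Shaft = 1*2 = 2.
Iteration 2: components of {Motor,Shaft} -> Base = 2*1 = 2, Clip = 2*3 = 6, Rod = 2*5 = 10, Washer = 2*3 = 6.
Iteration 3: components of {Base,Clip,Rod,Washer} -> Ring = 6*5 = 30.
Iteration 4: components of {Ring} -> Cap = 30*2 = 60.
Iteration 5: no further components; recursion stops.
tot_qty values: 1, 2, 2, 6, 6, 10, 2, 30, 60; the maximum is 60.

60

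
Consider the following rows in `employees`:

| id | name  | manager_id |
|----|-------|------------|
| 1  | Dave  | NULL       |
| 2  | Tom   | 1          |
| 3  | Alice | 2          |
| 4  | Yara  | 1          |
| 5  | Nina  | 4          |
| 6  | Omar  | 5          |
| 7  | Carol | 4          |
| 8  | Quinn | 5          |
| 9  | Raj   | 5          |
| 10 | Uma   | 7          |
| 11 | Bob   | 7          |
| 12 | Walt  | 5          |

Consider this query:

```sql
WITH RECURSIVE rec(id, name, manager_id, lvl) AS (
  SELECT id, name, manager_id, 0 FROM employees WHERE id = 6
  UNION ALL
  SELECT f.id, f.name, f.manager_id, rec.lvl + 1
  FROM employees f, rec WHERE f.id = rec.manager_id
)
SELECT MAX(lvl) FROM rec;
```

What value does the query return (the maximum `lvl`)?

Base: id=6 (Omar), manager_id=5, lvl 0.
Iteration 1: join on id=5 -> Nina (id 5, manager_id=4, lvl 1).
Iteration 2: join on id=4 -> Yara (id 4, manager_id=1, lvl 2).
Iteration 3: join on id=1 -> Dave (id 1, manager_id=NULL, lvl 3).
Iteration 4: manager_id is NULL; no match; recursion stops.
lvl values: 0, 1, 2, 3; the maximum is 3.

3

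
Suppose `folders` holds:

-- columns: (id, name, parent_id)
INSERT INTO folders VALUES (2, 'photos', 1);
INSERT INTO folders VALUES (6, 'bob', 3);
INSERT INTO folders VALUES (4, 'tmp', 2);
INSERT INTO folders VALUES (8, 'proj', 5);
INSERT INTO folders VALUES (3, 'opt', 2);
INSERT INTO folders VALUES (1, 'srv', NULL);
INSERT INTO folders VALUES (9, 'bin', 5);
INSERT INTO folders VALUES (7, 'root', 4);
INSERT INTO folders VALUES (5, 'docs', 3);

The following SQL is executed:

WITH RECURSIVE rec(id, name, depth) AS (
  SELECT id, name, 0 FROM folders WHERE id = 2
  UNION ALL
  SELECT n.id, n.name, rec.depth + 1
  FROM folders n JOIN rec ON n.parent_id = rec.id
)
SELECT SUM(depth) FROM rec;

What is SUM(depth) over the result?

Base: id=2 (photos) at depth 0.
Iteration 1: rows with parent_id in {2} -> opt (id 3, depth 1), tmp (id 4, depth 1).
Iteration 2: rows with parent_id in {3,4} -> docs (id 5, depth 2), bob (id 6, depth 2), root (id 7, depth 2).
Iteration 3: rows with parent_id in {5,6,7} -> proj (id 8, depth 3), bin (id 9, depth 3).
Iteration 4: no rows with parent_id in {8,9}; recursion stops.
SUM(depth) = 0 + 1 + 1 + 2 + 2 + 2 + 3 + 3 = 14.

14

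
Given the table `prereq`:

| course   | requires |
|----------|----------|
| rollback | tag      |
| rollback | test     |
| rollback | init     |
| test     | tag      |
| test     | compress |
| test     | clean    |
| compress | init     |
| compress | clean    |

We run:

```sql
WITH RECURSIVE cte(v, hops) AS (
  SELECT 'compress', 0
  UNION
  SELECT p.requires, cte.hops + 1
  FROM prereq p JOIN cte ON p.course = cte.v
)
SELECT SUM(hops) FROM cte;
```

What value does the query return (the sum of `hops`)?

Base: (compress, hops=0).
Iteration 1: edges from {compress} -> (clean, hops=1), (init, hops=1).
Iteration 2: no outgoing edges from {clean,init}; recursion stops.
SUM(hops) = 0 + 1 + 1 = 2.

2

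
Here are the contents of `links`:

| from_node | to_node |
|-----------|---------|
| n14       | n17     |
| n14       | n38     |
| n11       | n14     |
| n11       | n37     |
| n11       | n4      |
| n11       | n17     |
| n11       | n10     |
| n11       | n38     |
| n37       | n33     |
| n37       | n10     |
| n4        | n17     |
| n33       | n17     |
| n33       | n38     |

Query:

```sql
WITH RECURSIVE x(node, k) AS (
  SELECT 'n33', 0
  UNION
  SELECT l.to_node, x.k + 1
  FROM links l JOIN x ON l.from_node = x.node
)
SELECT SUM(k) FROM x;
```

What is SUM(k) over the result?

2

Base: (n33, k=0).
Iteration 1: edges from {n33} -> (n17, k=1), (n38, k=1).
Iteration 2: no outgoing edges from {n17,n38}; recursion stops.
SUM(k) = 0 + 1 + 1 = 2.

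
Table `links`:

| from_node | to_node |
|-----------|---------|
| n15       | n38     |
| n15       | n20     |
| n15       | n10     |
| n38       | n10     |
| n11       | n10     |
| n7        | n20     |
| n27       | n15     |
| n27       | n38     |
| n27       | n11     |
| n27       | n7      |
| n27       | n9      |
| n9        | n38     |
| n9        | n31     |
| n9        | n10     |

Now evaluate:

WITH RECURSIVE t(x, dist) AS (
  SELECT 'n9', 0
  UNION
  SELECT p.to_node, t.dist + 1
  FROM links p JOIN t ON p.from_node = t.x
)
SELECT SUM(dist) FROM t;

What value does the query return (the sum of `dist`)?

Base: (n9, dist=0).
Iteration 1: edges from {n9} -> (n10, dist=1), (n31, dist=1), (n38, dist=1).
Iteration 2: edges from {n10,n31,n38} -> (n10, dist=2).
Iteration 3: no outgoing edges from {n10}; recursion stops.
SUM(dist) = 0 + 1 + 1 + 1 + 2 = 5.

5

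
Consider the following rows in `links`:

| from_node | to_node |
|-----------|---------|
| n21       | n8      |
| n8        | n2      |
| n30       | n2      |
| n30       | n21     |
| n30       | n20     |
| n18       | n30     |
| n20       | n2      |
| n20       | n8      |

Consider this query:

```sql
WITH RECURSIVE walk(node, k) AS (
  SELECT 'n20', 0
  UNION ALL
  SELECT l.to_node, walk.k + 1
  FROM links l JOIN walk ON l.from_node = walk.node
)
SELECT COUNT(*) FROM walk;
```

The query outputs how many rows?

4

Base: (n20, k=0).
Iteration 1: edges from {n20} -> (n2, k=1), (n8, k=1).
Iteration 2: edges from {n2,n8} -> (n2, k=2).
Iteration 3: no outgoing edges from {n2}; recursion stops.
Total rows emitted: 4.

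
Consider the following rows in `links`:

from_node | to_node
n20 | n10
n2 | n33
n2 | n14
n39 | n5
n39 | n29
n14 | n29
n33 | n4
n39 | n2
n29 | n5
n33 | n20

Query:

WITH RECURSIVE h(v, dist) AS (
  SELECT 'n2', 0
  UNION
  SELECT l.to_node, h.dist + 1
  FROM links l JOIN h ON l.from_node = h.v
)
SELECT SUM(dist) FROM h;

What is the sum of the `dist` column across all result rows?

14

Base: (n2, dist=0).
Iteration 1: edges from {n2} -> (n14, dist=1), (n33, dist=1).
Iteration 2: edges from {n14,n33} -> (n20, dist=2), (n29, dist=2), (n4, dist=2).
Iteration 3: edges from {n20,n29,n4} -> (n10, dist=3), (n5, dist=3).
Iteration 4: no outgoing edges from {n10,n5}; recursion stops.
SUM(dist) = 0 + 1 + 1 + 2 + 2 + 2 + 3 + 3 = 14.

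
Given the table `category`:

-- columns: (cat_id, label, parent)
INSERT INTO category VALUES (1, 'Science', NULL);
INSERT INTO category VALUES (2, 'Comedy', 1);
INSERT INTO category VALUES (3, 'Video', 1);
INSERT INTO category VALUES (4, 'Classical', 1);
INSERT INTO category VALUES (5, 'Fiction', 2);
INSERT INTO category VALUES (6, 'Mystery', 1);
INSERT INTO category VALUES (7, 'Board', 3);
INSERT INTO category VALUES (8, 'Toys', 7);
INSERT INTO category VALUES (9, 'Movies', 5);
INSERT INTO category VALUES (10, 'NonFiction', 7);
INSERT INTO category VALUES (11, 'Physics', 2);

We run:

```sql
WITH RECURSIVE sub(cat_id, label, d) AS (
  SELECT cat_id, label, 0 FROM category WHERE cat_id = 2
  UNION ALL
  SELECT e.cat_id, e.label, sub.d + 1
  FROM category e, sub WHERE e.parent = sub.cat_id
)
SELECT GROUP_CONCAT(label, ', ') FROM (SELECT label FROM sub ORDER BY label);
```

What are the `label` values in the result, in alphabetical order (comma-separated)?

Comedy, Fiction, Movies, Physics

Base: cat_id=2 (Comedy) at d 0.
Iteration 1: rows with parent in {2} -> Fiction (id 5, d 1), Physics (id 11, d 1).
Iteration 2: rows with parent in {5,11} -> Movies (id 9, d 2).
Iteration 3: no rows with parent in {9}; recursion stops.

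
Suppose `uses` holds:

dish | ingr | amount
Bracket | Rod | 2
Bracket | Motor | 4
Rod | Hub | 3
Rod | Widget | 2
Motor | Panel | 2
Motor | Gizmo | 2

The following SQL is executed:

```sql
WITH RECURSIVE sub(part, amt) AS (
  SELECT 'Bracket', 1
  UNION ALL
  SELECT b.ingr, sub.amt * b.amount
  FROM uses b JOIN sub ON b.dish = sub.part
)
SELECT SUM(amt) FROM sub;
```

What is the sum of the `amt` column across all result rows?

Base: (Bracket, amt=1).
Iteration 1: components of {Bracket} -> Motor = 1*4 = 4, Rod = 1*2 = 2.
Iteration 2: components of {Motor,Rod} -> Gizmo = 4*2 = 8, Hub = 2*3 = 6, Panel = 4*2 = 8, Widget = 2*2 = 4.
Iteration 3: no further components; recursion stops.
SUM(amt) = 1 + 2 + 4 + 6 + 4 + 8 + 8 = 33.

33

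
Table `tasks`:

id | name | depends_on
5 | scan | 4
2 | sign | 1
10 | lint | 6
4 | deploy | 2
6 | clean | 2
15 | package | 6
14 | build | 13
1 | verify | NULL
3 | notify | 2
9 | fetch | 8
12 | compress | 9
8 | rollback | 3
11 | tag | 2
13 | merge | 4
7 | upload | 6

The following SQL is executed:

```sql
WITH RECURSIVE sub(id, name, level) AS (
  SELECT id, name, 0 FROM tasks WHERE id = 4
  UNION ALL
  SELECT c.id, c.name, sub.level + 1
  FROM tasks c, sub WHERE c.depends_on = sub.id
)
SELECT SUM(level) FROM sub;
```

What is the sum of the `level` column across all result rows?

4

Base: id=4 (deploy) at level 0.
Iteration 1: rows with depends_on in {4} -> scan (id 5, level 1), merge (id 13, level 1).
Iteration 2: rows with depends_on in {5,13} -> build (id 14, level 2).
Iteration 3: no rows with depends_on in {14}; recursion stops.
SUM(level) = 0 + 1 + 1 + 2 = 4.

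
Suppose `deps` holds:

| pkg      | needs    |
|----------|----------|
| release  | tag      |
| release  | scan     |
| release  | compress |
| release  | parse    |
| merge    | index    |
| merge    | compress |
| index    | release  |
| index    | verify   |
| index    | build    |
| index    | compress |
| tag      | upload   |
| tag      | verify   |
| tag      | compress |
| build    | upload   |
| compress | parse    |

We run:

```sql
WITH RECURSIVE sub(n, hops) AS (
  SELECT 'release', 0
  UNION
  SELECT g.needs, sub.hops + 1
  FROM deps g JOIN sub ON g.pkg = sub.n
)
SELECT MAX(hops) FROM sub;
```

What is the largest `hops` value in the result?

3

Base: (release, hops=0).
Iteration 1: edges from {release} -> (compress, hops=1), (parse, hops=1), (scan, hops=1), (tag, hops=1).
Iteration 2: edges from {compress,parse,scan,tag} -> (compress, hops=2), (parse, hops=2), (upload, hops=2), (verify, hops=2).
Iteration 3: edges from {compress,parse,upload,verify} -> (parse, hops=3).
Iteration 4: no outgoing edges from {parse}; recursion stops.
hops values: 0, 1, 1, 1, 1, 2, 2, 2, 2, 3; the maximum is 3.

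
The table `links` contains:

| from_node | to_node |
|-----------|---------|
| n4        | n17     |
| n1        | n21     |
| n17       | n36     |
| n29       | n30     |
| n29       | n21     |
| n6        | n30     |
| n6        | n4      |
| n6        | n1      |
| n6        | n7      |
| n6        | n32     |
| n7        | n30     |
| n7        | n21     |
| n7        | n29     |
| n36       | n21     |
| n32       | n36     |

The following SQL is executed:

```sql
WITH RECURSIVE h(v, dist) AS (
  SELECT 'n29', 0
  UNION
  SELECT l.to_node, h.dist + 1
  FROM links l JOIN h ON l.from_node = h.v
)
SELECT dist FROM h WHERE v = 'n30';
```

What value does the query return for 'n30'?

1

Base: (n29, dist=0).
Iteration 1: edges from {n29} -> (n21, dist=1), (n30, dist=1).
Iteration 2: no outgoing edges from {n21,n30}; recursion stops.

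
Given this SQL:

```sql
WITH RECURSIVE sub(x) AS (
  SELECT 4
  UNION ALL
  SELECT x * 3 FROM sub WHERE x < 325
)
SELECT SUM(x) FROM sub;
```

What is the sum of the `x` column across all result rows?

Base: x=4.
Iteration 1: 4 < 325 holds -> x = 4 * 3 = 12.
Iteration 2: 12 < 325 holds -> x = 12 * 3 = 36.
Iteration 3: 36 < 325 holds -> x = 36 * 3 = 108.
Iteration 4: 108 < 325 holds -> x = 108 * 3 = 324.
Iteration 5: 324 < 325 holds -> x = 324 * 3 = 972.
Iteration 6: 972 < 325 fails; recursion stops.
SUM(x) = 4 + 12 + 36 + 108 + 324 + 972 = 1456.

1456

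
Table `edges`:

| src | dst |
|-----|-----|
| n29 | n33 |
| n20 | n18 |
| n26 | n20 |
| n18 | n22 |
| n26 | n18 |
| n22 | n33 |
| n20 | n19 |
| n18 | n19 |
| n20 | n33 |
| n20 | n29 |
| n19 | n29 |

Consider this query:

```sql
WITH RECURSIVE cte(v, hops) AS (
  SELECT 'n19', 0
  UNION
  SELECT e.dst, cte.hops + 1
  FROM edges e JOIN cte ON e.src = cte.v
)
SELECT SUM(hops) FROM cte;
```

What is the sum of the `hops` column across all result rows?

Base: (n19, hops=0).
Iteration 1: edges from {n19} -> (n29, hops=1).
Iteration 2: edges from {n29} -> (n33, hops=2).
Iteration 3: no outgoing edges from {n33}; recursion stops.
SUM(hops) = 0 + 1 + 2 = 3.

3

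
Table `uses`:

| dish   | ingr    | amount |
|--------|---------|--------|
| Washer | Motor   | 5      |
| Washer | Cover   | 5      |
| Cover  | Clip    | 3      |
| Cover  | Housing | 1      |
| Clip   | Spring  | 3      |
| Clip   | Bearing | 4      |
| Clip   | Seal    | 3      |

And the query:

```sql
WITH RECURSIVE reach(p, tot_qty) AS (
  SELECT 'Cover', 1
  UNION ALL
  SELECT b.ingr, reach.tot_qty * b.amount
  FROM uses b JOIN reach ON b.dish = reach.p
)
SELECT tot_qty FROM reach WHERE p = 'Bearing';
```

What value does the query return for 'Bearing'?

Base: (Cover, tot_qty=1).
Iteration 1: components of {Cover} -> Clip = 1*3 = 3, Housing = 1*1 = 1.
Iteration 2: components of {Clip,Housing} -> Bearing = 3*4 = 12, Seal = 3*3 = 9, Spring = 3*3 = 9.
Iteration 3: no further components; recursion stops.

12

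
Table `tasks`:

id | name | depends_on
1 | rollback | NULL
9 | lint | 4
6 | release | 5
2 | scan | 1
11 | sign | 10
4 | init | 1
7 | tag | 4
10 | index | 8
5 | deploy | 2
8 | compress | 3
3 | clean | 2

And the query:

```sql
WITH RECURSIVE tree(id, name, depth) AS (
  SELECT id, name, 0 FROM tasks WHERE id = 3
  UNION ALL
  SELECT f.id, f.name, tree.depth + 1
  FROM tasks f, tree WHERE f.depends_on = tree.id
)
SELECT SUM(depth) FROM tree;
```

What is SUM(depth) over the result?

6

Base: id=3 (clean) at depth 0.
Iteration 1: rows with depends_on in {3} -> compress (id 8, depth 1).
Iteration 2: rows with depends_on in {8} -> index (id 10, depth 2).
Iteration 3: rows with depends_on in {10} -> sign (id 11, depth 3).
Iteration 4: no rows with depends_on in {11}; recursion stops.
SUM(depth) = 0 + 1 + 2 + 3 = 6.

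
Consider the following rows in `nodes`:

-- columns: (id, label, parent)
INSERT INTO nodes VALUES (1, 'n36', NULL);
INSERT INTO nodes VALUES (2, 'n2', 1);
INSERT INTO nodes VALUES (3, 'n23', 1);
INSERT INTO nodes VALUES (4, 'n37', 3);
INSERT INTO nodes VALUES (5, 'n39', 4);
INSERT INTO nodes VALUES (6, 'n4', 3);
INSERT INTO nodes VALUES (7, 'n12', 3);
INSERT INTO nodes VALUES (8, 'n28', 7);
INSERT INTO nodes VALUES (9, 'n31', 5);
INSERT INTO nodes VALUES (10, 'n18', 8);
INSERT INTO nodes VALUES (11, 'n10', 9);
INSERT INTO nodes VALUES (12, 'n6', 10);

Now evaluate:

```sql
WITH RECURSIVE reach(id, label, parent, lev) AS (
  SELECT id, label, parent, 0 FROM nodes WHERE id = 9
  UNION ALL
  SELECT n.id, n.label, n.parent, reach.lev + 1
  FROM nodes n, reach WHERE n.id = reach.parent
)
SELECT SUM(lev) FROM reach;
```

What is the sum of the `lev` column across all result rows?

10

Base: id=9 (n31), parent=5, lev 0.
Iteration 1: join on id=5 -> n39 (id 5, parent=4, lev 1).
Iteration 2: join on id=4 -> n37 (id 4, parent=3, lev 2).
Iteration 3: join on id=3 -> n23 (id 3, parent=1, lev 3).
Iteration 4: join on id=1 -> n36 (id 1, parent=NULL, lev 4).
Iteration 5: parent is NULL; no match; recursion stops.
SUM(lev) = 0 + 1 + 2 + 3 + 4 = 10.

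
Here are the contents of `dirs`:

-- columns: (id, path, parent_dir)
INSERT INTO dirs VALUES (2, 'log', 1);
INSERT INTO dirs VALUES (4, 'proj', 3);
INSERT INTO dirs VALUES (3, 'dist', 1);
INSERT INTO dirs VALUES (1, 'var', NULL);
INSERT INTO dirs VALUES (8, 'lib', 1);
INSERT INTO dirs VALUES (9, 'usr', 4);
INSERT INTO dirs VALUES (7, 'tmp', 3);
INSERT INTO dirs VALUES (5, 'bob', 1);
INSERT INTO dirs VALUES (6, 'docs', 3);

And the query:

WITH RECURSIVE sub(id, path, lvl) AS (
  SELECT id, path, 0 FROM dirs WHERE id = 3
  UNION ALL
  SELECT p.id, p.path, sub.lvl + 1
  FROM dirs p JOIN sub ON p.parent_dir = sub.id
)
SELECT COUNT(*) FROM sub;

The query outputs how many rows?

Base: id=3 (dist) at lvl 0.
Iteration 1: rows with parent_dir in {3} -> proj (id 4, lvl 1), docs (id 6, lvl 1), tmp (id 7, lvl 1).
Iteration 2: rows with parent_dir in {4,6,7} -> usr (id 9, lvl 2).
Iteration 3: no rows with parent_dir in {9}; recursion stops.
Total rows emitted: 5.

5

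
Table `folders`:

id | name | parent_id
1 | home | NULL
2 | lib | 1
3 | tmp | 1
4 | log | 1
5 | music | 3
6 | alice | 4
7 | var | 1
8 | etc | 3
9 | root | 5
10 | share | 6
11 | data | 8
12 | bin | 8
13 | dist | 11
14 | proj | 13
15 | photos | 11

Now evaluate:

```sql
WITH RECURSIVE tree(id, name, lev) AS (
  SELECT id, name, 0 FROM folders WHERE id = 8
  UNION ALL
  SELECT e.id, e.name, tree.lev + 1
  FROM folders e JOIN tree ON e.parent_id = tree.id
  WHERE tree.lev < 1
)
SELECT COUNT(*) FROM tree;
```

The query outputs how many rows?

3

Base: id=8 (etc) at lev 0.
Iteration 1: rows with parent_id in {8} -> data (id 11, lev 1), bin (id 12, lev 1).
Iteration 2: lev < 1 fails for all current rows; recursion stops.
Total rows emitted: 3.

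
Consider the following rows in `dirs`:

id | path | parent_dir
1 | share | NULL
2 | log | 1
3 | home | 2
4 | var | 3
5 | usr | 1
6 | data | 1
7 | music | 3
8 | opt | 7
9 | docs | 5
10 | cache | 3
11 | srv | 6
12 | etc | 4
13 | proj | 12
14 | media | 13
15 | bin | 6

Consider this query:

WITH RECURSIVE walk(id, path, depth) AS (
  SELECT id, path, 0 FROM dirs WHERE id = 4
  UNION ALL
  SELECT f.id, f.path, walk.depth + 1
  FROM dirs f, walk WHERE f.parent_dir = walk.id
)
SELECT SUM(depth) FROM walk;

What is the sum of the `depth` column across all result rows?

6

Base: id=4 (var) at depth 0.
Iteration 1: rows with parent_dir in {4} -> etc (id 12, depth 1).
Iteration 2: rows with parent_dir in {12} -> proj (id 13, depth 2).
Iteration 3: rows with parent_dir in {13} -> media (id 14, depth 3).
Iteration 4: no rows with parent_dir in {14}; recursion stops.
SUM(depth) = 0 + 1 + 2 + 3 = 6.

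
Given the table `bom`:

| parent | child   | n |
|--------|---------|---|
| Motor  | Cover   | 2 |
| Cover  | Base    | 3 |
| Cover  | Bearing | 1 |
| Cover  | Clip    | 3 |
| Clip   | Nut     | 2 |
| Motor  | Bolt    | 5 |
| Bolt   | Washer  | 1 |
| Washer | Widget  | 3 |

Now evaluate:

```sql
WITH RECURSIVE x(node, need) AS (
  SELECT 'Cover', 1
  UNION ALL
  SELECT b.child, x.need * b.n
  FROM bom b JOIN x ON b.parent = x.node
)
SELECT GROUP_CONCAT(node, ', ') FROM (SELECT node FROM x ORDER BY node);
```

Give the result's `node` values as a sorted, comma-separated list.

Base, Bearing, Clip, Cover, Nut

Base: (Cover, need=1).
Iteration 1: components of {Cover} -> Base = 1*3 = 3, Bearing = 1*1 = 1, Clip = 1*3 = 3.
Iteration 2: components of {Base,Bearing,Clip} -> Nut = 3*2 = 6.
Iteration 3: no further components; recursion stops.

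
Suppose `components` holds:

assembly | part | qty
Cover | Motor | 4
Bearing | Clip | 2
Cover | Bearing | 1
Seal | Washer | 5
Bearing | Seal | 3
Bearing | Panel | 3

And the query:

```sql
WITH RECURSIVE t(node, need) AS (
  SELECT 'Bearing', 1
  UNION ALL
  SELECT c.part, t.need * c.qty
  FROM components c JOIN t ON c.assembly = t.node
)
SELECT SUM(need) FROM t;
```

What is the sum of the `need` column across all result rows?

Base: (Bearing, need=1).
Iteration 1: components of {Bearing} -> Clip = 1*2 = 2, Panel = 1*3 = 3, Seal = 1*3 = 3.
Iteration 2: components of {Clip,Panel,Seal} -> Washer = 3*5 = 15.
Iteration 3: no further components; recursion stops.
SUM(need) = 1 + 2 + 3 + 3 + 15 = 24.

24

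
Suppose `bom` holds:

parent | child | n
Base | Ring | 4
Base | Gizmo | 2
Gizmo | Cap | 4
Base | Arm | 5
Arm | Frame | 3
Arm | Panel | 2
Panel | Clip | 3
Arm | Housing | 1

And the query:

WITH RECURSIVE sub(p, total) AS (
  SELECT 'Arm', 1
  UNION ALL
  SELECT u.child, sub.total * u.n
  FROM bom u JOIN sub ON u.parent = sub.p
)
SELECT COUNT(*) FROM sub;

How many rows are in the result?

Base: (Arm, total=1).
Iteration 1: components of {Arm} -> Frame = 1*3 = 3, Housing = 1*1 = 1, Panel = 1*2 = 2.
Iteration 2: components of {Frame,Housing,Panel} -> Clip = 2*3 = 6.
Iteration 3: no further components; recursion stops.
Total rows emitted: 5.

5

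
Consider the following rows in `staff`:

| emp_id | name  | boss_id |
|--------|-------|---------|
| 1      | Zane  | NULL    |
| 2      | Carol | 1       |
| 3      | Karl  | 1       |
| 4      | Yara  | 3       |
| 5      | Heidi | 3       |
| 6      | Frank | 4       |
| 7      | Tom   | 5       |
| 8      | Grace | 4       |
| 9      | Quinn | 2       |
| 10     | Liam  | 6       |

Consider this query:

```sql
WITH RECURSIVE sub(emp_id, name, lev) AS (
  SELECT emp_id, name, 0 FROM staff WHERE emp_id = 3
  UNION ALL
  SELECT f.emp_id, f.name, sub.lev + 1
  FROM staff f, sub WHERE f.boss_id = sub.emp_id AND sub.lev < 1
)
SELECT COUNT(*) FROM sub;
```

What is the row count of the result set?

Base: emp_id=3 (Karl) at lev 0.
Iteration 1: rows with boss_id in {3} -> Yara (id 4, lev 1), Heidi (id 5, lev 1).
Iteration 2: lev < 1 fails for all current rows; recursion stops.
Total rows emitted: 3.

3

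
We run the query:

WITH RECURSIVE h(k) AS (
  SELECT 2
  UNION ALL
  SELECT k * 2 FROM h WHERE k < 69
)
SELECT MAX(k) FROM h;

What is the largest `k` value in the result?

Base: k=2.
Iteration 1: 2 < 69 holds -> k = 2 * 2 = 4.
Iteration 2: 4 < 69 holds -> k = 4 * 2 = 8.
Iteration 3: 8 < 69 holds -> k = 8 * 2 = 16.
Iteration 4: 16 < 69 holds -> k = 16 * 2 = 32.
Iteration 5: 32 < 69 holds -> k = 32 * 2 = 64.
Iteration 6: 64 < 69 holds -> k = 64 * 2 = 128.
Iteration 7: 128 < 69 fails; recursion stops.
k values: 2, 4, 8, 16, 32, 64, 128; the maximum is 128.

128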